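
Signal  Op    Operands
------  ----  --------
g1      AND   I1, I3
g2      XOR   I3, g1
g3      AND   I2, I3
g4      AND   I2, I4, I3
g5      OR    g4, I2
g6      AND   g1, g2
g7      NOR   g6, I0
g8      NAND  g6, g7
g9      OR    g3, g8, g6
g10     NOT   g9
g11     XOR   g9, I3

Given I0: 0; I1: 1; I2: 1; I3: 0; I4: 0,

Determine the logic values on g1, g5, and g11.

g1 = I1 AND I3 = 1 AND 0 = 0
g2 = I3 XOR g1 = 0 XOR 0 = 0
g3 = I2 AND I3 = 1 AND 0 = 0
g4 = I2 AND I4 AND I3 = 1 AND 0 AND 0 = 0
g5 = g4 OR I2 = 0 OR 1 = 1
g6 = g1 AND g2 = 0 AND 0 = 0
g7 = g6 NOR I0 = 0 NOR 0 = 1
g8 = g6 NAND g7 = 0 NAND 1 = 1
g9 = g3 OR g8 OR g6 = 0 OR 1 OR 0 = 1
g11 = g9 XOR I3 = 1 XOR 0 = 1

g1 = 0; g5 = 1; g11 = 1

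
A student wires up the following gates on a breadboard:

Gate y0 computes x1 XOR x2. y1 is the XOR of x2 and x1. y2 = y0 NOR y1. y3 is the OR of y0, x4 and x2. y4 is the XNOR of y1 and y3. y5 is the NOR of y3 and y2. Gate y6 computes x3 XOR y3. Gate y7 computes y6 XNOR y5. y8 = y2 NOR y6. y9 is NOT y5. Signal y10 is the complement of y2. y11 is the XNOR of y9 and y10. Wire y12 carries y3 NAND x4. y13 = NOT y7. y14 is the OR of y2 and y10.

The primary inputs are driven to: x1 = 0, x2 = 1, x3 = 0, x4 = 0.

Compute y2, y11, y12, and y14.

y2 = 0, y11 = 1, y12 = 1, y14 = 1

y0 = x1 XOR x2 = 0 XOR 1 = 1
y1 = x2 XOR x1 = 1 XOR 0 = 1
y2 = y0 NOR y1 = 1 NOR 1 = 0
y3 = y0 OR x4 OR x2 = 1 OR 0 OR 1 = 1
y5 = y3 NOR y2 = 1 NOR 0 = 0
y9 = NOT y5 = NOT 0 = 1
y10 = NOT y2 = NOT 0 = 1
y11 = y9 XNOR y10 = 1 XNOR 1 = 1
y12 = y3 NAND x4 = 1 NAND 0 = 1
y14 = y2 OR y10 = 0 OR 1 = 1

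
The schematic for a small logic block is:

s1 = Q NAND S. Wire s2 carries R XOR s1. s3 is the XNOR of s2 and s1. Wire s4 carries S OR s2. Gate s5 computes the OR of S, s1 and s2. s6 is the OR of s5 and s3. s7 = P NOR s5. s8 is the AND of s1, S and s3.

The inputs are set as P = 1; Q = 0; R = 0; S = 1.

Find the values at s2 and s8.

s1 = Q NAND S = 0 NAND 1 = 1
s2 = R XOR s1 = 0 XOR 1 = 1
s3 = s2 XNOR s1 = 1 XNOR 1 = 1
s8 = s1 AND S AND s3 = 1 AND 1 AND 1 = 1

s2 = 1, s8 = 1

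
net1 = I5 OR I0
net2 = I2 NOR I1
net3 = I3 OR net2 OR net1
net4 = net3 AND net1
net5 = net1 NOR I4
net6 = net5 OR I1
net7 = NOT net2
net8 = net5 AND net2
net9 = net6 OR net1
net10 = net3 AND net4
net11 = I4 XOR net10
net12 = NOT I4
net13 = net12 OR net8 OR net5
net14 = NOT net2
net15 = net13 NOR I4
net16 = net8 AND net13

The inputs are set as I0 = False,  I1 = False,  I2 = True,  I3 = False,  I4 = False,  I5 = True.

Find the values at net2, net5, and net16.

net1 = I5 OR I0 = True OR False = True
net2 = I2 NOR I1 = True NOR False = False
net5 = net1 NOR I4 = True NOR False = False
net8 = net5 AND net2 = False AND False = False
net12 = NOT I4 = NOT False = True
net13 = net12 OR net8 OR net5 = True OR False OR False = True
net16 = net8 AND net13 = False AND True = False

net2 = False; net5 = False; net16 = False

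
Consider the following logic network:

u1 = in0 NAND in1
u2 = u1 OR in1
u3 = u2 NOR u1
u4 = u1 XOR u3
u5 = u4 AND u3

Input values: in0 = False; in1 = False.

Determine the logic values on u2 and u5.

u1 = in0 NAND in1 = False NAND False = True
u2 = u1 OR in1 = True OR False = True
u3 = u2 NOR u1 = True NOR True = False
u4 = u1 XOR u3 = True XOR False = True
u5 = u4 AND u3 = True AND False = False

u2 = True, u5 = False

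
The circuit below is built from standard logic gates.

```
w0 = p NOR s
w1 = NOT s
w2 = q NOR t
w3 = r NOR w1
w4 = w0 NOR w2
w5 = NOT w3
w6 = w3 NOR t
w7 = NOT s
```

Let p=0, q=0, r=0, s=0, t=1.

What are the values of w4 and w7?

w4 = 0, w7 = 1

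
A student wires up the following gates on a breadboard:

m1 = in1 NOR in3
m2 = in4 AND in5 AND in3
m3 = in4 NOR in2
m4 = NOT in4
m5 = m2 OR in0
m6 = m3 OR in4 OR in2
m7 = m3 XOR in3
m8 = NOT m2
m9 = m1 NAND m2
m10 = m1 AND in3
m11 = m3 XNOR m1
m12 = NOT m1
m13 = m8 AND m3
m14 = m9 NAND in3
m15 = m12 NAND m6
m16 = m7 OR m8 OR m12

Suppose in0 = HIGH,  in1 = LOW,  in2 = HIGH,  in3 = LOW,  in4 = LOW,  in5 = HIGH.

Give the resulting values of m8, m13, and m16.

m8 = HIGH, m13 = LOW, m16 = HIGH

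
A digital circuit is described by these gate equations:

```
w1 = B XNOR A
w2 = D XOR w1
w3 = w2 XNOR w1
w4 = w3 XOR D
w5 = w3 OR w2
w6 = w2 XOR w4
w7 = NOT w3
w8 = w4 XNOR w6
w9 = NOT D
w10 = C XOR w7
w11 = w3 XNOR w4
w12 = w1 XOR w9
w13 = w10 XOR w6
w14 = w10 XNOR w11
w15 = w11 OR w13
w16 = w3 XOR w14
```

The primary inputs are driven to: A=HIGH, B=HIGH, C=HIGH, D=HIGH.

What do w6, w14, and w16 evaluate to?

w1 = B XNOR A = HIGH XNOR HIGH = HIGH
w2 = D XOR w1 = HIGH XOR HIGH = LOW
w3 = w2 XNOR w1 = LOW XNOR HIGH = LOW
w4 = w3 XOR D = LOW XOR HIGH = HIGH
w6 = w2 XOR w4 = LOW XOR HIGH = HIGH
w7 = NOT w3 = NOT LOW = HIGH
w10 = C XOR w7 = HIGH XOR HIGH = LOW
w11 = w3 XNOR w4 = LOW XNOR HIGH = LOW
w14 = w10 XNOR w11 = LOW XNOR LOW = HIGH
w16 = w3 XOR w14 = LOW XOR HIGH = HIGH

w6 = HIGH, w14 = HIGH, w16 = HIGH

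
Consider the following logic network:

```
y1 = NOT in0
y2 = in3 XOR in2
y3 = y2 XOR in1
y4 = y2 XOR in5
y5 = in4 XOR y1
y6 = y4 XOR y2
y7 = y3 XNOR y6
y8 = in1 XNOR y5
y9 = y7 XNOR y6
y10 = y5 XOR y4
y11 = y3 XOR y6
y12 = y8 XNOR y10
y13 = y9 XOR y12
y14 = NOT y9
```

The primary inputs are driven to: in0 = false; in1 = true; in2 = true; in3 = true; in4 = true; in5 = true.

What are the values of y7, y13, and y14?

y7 = true; y13 = true; y14 = false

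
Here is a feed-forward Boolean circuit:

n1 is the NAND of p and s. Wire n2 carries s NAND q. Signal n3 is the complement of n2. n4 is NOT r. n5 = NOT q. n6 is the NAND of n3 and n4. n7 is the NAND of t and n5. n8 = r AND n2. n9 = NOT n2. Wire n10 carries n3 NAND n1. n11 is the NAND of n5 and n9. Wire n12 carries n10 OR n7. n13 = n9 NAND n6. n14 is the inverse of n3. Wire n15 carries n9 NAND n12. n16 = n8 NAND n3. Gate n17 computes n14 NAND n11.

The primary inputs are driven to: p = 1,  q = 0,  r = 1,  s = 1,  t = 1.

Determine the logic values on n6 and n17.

n2 = s NAND q = 1 NAND 0 = 1
n3 = NOT n2 = NOT 1 = 0
n4 = NOT r = NOT 1 = 0
n5 = NOT q = NOT 0 = 1
n6 = n3 NAND n4 = 0 NAND 0 = 1
n9 = NOT n2 = NOT 1 = 0
n11 = n5 NAND n9 = 1 NAND 0 = 1
n14 = NOT n3 = NOT 0 = 1
n17 = n14 NAND n11 = 1 NAND 1 = 0

n6 = 1, n17 = 0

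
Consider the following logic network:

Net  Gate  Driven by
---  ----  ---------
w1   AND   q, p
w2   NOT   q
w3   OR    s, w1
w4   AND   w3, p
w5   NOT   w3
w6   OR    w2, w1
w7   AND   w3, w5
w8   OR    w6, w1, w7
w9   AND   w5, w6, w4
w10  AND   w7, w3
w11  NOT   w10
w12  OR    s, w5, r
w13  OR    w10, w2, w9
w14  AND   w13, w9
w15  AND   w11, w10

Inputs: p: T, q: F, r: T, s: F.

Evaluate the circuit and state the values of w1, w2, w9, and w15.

w1 = F; w2 = T; w9 = F; w15 = F

w1 = q AND p = F AND T = F
w2 = NOT q = NOT F = T
w3 = s OR w1 = F OR F = F
w4 = w3 AND p = F AND T = F
w5 = NOT w3 = NOT F = T
w6 = w2 OR w1 = T OR F = T
w7 = w3 AND w5 = F AND T = F
w9 = w5 AND w6 AND w4 = T AND T AND F = F
w10 = w7 AND w3 = F AND F = F
w11 = NOT w10 = NOT F = T
w15 = w11 AND w10 = T AND F = F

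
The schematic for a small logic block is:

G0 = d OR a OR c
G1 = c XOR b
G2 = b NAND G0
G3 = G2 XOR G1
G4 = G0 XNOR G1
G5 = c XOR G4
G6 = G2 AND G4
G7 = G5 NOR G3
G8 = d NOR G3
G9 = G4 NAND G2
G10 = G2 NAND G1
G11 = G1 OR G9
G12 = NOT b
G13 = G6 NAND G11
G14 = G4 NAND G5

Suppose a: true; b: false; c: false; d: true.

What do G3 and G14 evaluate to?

G0 = d OR a OR c = true OR true OR false = true
G1 = c XOR b = false XOR false = false
G2 = b NAND G0 = false NAND true = true
G3 = G2 XOR G1 = true XOR false = true
G4 = G0 XNOR G1 = true XNOR false = false
G5 = c XOR G4 = false XOR false = false
G14 = G4 NAND G5 = false NAND false = true

G3 = true  G14 = true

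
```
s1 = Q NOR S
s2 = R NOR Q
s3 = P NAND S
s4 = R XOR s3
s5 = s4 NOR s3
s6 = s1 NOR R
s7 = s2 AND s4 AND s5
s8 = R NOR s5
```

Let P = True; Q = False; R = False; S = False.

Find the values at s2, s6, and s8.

s1 = Q NOR S = False NOR False = True
s2 = R NOR Q = False NOR False = True
s3 = P NAND S = True NAND False = True
s4 = R XOR s3 = False XOR True = True
s5 = s4 NOR s3 = True NOR True = False
s6 = s1 NOR R = True NOR False = False
s8 = R NOR s5 = False NOR False = True

s2 = True  s6 = False  s8 = True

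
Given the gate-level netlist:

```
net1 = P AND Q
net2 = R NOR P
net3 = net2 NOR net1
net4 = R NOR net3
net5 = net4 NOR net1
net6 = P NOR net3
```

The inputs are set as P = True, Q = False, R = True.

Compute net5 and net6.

net5 = True, net6 = False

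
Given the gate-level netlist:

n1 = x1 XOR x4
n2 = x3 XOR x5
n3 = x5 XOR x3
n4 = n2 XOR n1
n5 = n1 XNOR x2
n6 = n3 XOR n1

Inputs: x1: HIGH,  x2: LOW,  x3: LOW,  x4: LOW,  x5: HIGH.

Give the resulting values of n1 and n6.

n1 = HIGH  n6 = LOW

n1 = x1 XOR x4 = HIGH XOR LOW = HIGH
n3 = x5 XOR x3 = HIGH XOR LOW = HIGH
n6 = n3 XOR n1 = HIGH XOR HIGH = LOW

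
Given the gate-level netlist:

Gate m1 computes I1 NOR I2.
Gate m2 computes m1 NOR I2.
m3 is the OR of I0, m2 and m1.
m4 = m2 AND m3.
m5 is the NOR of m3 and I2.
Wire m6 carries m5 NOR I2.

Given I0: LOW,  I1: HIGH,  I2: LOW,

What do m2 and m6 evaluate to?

m1 = I1 NOR I2 = HIGH NOR LOW = LOW
m2 = m1 NOR I2 = LOW NOR LOW = HIGH
m3 = I0 OR m2 OR m1 = LOW OR HIGH OR LOW = HIGH
m5 = m3 NOR I2 = HIGH NOR LOW = LOW
m6 = m5 NOR I2 = LOW NOR LOW = HIGH

m2 = HIGH; m6 = HIGH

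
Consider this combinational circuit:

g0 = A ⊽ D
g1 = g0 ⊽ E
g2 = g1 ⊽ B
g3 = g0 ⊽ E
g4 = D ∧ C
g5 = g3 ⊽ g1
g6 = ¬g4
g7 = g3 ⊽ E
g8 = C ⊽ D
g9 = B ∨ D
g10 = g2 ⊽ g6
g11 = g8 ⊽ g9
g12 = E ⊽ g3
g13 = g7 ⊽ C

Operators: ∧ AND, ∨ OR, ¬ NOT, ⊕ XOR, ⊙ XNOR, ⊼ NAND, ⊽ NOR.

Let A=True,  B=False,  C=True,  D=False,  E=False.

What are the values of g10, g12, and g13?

g0 = A NOR D = True NOR False = False
g1 = g0 NOR E = False NOR False = True
g2 = g1 NOR B = True NOR False = False
g3 = g0 NOR E = False NOR False = True
g4 = D AND C = False AND True = False
g6 = NOT g4 = NOT False = True
g7 = g3 NOR E = True NOR False = False
g10 = g2 NOR g6 = False NOR True = False
g12 = E NOR g3 = False NOR True = False
g13 = g7 NOR C = False NOR True = False

g10 = False, g12 = False, g13 = False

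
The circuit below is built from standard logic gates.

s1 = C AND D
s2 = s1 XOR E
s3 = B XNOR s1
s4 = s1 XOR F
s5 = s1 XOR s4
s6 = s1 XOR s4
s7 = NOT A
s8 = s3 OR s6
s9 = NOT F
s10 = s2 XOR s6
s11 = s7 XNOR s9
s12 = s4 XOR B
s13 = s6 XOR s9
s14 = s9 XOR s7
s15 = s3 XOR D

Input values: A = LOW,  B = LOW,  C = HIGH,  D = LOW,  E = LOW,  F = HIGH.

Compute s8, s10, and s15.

s8 = HIGH, s10 = HIGH, s15 = HIGH

s1 = C AND D = HIGH AND LOW = LOW
s2 = s1 XOR E = LOW XOR LOW = LOW
s3 = B XNOR s1 = LOW XNOR LOW = HIGH
s4 = s1 XOR F = LOW XOR HIGH = HIGH
s6 = s1 XOR s4 = LOW XOR HIGH = HIGH
s8 = s3 OR s6 = HIGH OR HIGH = HIGH
s10 = s2 XOR s6 = LOW XOR HIGH = HIGH
s15 = s3 XOR D = HIGH XOR LOW = HIGH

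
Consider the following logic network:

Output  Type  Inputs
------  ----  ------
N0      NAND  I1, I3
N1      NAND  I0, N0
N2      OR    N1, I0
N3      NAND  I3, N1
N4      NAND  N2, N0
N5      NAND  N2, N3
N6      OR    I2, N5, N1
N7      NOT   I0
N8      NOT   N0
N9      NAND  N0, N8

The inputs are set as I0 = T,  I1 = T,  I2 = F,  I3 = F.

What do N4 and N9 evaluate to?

N4 = F  N9 = T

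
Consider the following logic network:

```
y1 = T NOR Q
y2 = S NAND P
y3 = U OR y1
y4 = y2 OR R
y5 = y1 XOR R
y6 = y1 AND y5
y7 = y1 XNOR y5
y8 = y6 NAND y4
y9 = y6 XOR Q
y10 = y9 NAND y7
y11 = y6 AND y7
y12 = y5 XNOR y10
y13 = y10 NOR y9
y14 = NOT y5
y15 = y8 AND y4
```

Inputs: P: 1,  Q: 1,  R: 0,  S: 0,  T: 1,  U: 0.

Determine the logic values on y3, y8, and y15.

y1 = T NOR Q = 1 NOR 1 = 0
y2 = S NAND P = 0 NAND 1 = 1
y3 = U OR y1 = 0 OR 0 = 0
y4 = y2 OR R = 1 OR 0 = 1
y5 = y1 XOR R = 0 XOR 0 = 0
y6 = y1 AND y5 = 0 AND 0 = 0
y8 = y6 NAND y4 = 0 NAND 1 = 1
y15 = y8 AND y4 = 1 AND 1 = 1

y3 = 0  y8 = 1  y15 = 1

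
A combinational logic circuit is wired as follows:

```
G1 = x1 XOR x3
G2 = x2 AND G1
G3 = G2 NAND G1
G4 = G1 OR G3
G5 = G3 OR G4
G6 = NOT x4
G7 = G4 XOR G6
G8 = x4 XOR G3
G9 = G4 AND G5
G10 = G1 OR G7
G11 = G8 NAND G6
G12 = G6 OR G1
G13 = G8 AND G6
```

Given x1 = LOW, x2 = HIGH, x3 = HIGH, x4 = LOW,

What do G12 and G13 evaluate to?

G1 = x1 XOR x3 = LOW XOR HIGH = HIGH
G2 = x2 AND G1 = HIGH AND HIGH = HIGH
G3 = G2 NAND G1 = HIGH NAND HIGH = LOW
G6 = NOT x4 = NOT LOW = HIGH
G8 = x4 XOR G3 = LOW XOR LOW = LOW
G12 = G6 OR G1 = HIGH OR HIGH = HIGH
G13 = G8 AND G6 = LOW AND HIGH = LOW

G12 = HIGH, G13 = LOW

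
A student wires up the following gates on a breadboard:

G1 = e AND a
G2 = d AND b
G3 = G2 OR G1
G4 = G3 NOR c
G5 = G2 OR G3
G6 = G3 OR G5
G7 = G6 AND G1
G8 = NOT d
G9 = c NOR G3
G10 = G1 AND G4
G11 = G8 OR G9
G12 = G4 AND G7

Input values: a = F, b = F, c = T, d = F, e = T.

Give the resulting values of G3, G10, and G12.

G3 = F; G10 = F; G12 = F

G1 = e AND a = T AND F = F
G2 = d AND b = F AND F = F
G3 = G2 OR G1 = F OR F = F
G4 = G3 NOR c = F NOR T = F
G5 = G2 OR G3 = F OR F = F
G6 = G3 OR G5 = F OR F = F
G7 = G6 AND G1 = F AND F = F
G10 = G1 AND G4 = F AND F = F
G12 = G4 AND G7 = F AND F = F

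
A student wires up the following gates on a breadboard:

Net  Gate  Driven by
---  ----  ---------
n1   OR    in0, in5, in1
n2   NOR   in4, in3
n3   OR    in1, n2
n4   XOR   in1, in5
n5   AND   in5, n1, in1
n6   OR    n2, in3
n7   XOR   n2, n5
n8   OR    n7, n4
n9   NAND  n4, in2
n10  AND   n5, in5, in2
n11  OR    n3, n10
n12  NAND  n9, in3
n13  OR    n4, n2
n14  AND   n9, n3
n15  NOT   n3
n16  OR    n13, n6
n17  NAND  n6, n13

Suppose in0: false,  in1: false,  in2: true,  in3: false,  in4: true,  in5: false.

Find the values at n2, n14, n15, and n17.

n2 = false, n14 = false, n15 = true, n17 = true

n2 = in4 NOR in3 = true NOR false = false
n3 = in1 OR n2 = false OR false = false
n4 = in1 XOR in5 = false XOR false = false
n6 = n2 OR in3 = false OR false = false
n9 = n4 NAND in2 = false NAND true = true
n13 = n4 OR n2 = false OR false = false
n14 = n9 AND n3 = true AND false = false
n15 = NOT n3 = NOT false = true
n17 = n6 NAND n13 = false NAND false = true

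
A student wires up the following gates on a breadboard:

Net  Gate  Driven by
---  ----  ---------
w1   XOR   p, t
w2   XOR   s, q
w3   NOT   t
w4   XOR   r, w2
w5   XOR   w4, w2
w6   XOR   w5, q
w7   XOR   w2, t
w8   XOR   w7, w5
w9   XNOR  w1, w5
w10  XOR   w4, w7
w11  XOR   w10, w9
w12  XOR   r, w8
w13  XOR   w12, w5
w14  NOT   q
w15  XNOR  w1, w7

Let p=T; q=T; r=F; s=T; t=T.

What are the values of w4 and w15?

w4 = F, w15 = F

w1 = p XOR t = T XOR T = F
w2 = s XOR q = T XOR T = F
w4 = r XOR w2 = F XOR F = F
w7 = w2 XOR t = F XOR T = T
w15 = w1 XNOR w7 = F XNOR T = F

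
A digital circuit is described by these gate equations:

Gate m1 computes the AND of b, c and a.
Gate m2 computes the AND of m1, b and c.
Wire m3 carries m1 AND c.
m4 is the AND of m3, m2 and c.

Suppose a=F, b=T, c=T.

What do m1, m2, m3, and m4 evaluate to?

m1 = F  m2 = F  m3 = F  m4 = F

m1 = b AND c AND a = T AND T AND F = F
m2 = m1 AND b AND c = F AND T AND T = F
m3 = m1 AND c = F AND T = F
m4 = m3 AND m2 AND c = F AND F AND T = F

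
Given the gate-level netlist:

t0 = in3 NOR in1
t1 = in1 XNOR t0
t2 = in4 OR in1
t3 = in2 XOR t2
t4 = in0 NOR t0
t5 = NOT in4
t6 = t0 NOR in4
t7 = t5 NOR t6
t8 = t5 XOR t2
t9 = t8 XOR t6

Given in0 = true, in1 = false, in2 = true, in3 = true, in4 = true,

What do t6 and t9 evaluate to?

t0 = in3 NOR in1 = true NOR false = false
t2 = in4 OR in1 = true OR false = true
t5 = NOT in4 = NOT true = false
t6 = t0 NOR in4 = false NOR true = false
t8 = t5 XOR t2 = false XOR true = true
t9 = t8 XOR t6 = true XOR false = true

t6 = false, t9 = true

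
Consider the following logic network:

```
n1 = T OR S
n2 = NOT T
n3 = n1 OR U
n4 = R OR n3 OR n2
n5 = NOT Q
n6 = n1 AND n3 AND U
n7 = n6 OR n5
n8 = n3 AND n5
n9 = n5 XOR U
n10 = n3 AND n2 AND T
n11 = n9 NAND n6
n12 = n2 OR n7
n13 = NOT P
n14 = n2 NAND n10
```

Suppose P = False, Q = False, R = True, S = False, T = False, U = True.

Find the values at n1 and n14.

n1 = T OR S = False OR False = False
n2 = NOT T = NOT False = True
n3 = n1 OR U = False OR True = True
n10 = n3 AND n2 AND T = True AND True AND False = False
n14 = n2 NAND n10 = True NAND False = True

n1 = False  n14 = True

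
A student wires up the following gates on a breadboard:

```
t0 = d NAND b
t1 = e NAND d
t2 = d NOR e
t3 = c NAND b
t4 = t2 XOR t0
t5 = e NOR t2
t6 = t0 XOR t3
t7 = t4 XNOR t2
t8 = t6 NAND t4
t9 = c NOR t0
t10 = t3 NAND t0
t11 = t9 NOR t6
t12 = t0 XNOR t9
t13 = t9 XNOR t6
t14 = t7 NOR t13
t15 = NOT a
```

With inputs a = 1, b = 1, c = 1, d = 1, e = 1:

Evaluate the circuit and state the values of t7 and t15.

t7 = 1, t15 = 0

t0 = d NAND b = 1 NAND 1 = 0
t2 = d NOR e = 1 NOR 1 = 0
t4 = t2 XOR t0 = 0 XOR 0 = 0
t7 = t4 XNOR t2 = 0 XNOR 0 = 1
t15 = NOT a = NOT 1 = 0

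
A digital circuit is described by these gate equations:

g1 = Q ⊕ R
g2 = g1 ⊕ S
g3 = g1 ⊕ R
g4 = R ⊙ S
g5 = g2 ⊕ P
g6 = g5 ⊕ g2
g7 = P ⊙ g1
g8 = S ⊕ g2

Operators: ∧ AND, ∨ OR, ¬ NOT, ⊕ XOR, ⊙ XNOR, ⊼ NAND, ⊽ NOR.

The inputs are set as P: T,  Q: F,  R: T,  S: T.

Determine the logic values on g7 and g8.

g7 = T, g8 = T

g1 = Q XOR R = F XOR T = T
g2 = g1 XOR S = T XOR T = F
g7 = P XNOR g1 = T XNOR T = T
g8 = S XOR g2 = T XOR F = T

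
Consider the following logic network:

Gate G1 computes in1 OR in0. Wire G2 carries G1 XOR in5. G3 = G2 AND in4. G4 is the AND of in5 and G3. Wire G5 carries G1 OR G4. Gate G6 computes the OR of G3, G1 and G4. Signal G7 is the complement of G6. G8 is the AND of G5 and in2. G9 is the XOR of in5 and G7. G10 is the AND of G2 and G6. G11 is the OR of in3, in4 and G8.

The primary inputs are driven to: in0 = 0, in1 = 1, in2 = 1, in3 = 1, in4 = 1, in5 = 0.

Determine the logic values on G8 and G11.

G8 = 1  G11 = 1

G1 = in1 OR in0 = 1 OR 0 = 1
G2 = G1 XOR in5 = 1 XOR 0 = 1
G3 = G2 AND in4 = 1 AND 1 = 1
G4 = in5 AND G3 = 0 AND 1 = 0
G5 = G1 OR G4 = 1 OR 0 = 1
G8 = G5 AND in2 = 1 AND 1 = 1
G11 = in3 OR in4 OR G8 = 1 OR 1 OR 1 = 1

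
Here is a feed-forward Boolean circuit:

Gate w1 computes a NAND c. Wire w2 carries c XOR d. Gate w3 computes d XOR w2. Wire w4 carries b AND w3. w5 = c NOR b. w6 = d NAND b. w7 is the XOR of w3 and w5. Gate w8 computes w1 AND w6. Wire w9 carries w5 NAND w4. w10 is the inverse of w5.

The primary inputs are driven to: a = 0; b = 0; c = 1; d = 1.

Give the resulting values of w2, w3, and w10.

w2 = c XOR d = 1 XOR 1 = 0
w3 = d XOR w2 = 1 XOR 0 = 1
w5 = c NOR b = 1 NOR 0 = 0
w10 = NOT w5 = NOT 0 = 1

w2 = 0, w3 = 1, w10 = 1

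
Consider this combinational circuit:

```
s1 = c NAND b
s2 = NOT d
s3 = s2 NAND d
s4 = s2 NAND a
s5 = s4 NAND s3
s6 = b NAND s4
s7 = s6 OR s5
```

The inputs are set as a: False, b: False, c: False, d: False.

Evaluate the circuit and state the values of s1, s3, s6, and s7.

s1 = True, s3 = True, s6 = True, s7 = True

s1 = c NAND b = False NAND False = True
s2 = NOT d = NOT False = True
s3 = s2 NAND d = True NAND False = True
s4 = s2 NAND a = True NAND False = True
s5 = s4 NAND s3 = True NAND True = False
s6 = b NAND s4 = False NAND True = True
s7 = s6 OR s5 = True OR False = True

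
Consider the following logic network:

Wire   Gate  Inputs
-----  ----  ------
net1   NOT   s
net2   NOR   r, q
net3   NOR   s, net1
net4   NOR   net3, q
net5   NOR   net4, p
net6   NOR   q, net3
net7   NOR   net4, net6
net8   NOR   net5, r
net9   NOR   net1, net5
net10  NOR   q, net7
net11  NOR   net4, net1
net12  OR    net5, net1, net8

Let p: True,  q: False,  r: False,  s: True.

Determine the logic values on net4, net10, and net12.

net4 = True, net10 = True, net12 = True

net1 = NOT s = NOT True = False
net3 = s NOR net1 = True NOR False = False
net4 = net3 NOR q = False NOR False = True
net5 = net4 NOR p = True NOR True = False
net6 = q NOR net3 = False NOR False = True
net7 = net4 NOR net6 = True NOR True = False
net8 = net5 NOR r = False NOR False = True
net10 = q NOR net7 = False NOR False = True
net12 = net5 OR net1 OR net8 = False OR False OR True = True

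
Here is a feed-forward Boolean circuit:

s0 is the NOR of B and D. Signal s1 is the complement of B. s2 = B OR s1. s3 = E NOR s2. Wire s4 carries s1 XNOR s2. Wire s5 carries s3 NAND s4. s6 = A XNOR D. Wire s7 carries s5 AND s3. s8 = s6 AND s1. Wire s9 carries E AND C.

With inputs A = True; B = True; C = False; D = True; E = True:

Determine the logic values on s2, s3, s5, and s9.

s2 = True, s3 = False, s5 = True, s9 = False

s1 = NOT B = NOT True = False
s2 = B OR s1 = True OR False = True
s3 = E NOR s2 = True NOR True = False
s4 = s1 XNOR s2 = False XNOR True = False
s5 = s3 NAND s4 = False NAND False = True
s9 = E AND C = True AND False = False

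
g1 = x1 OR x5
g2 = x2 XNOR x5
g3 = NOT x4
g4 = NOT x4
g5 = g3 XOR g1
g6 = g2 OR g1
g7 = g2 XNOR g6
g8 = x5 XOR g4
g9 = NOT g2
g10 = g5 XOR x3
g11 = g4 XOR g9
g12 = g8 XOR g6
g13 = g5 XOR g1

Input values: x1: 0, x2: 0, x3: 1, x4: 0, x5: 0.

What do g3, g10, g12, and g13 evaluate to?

g3 = 1, g10 = 0, g12 = 0, g13 = 1

g1 = x1 OR x5 = 0 OR 0 = 0
g2 = x2 XNOR x5 = 0 XNOR 0 = 1
g3 = NOT x4 = NOT 0 = 1
g4 = NOT x4 = NOT 0 = 1
g5 = g3 XOR g1 = 1 XOR 0 = 1
g6 = g2 OR g1 = 1 OR 0 = 1
g8 = x5 XOR g4 = 0 XOR 1 = 1
g10 = g5 XOR x3 = 1 XOR 1 = 0
g12 = g8 XOR g6 = 1 XOR 1 = 0
g13 = g5 XOR g1 = 1 XOR 0 = 1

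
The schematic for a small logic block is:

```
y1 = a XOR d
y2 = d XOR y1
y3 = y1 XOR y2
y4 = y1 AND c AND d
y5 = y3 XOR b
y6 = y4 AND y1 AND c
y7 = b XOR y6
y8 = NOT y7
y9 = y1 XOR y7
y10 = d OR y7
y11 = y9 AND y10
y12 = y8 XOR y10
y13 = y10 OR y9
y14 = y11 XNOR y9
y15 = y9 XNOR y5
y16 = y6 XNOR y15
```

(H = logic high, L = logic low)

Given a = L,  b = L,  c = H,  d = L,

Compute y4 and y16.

y1 = a XOR d = L XOR L = L
y2 = d XOR y1 = L XOR L = L
y3 = y1 XOR y2 = L XOR L = L
y4 = y1 AND c AND d = L AND H AND L = L
y5 = y3 XOR b = L XOR L = L
y6 = y4 AND y1 AND c = L AND L AND H = L
y7 = b XOR y6 = L XOR L = L
y9 = y1 XOR y7 = L XOR L = L
y15 = y9 XNOR y5 = L XNOR L = H
y16 = y6 XNOR y15 = L XNOR H = L

y4 = L, y16 = L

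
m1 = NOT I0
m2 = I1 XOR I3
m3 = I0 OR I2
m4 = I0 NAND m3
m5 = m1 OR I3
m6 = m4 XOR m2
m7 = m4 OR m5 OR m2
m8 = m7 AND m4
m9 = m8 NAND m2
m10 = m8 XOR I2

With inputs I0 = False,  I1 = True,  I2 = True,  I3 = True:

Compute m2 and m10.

m1 = NOT I0 = NOT False = True
m2 = I1 XOR I3 = True XOR True = False
m3 = I0 OR I2 = False OR True = True
m4 = I0 NAND m3 = False NAND True = True
m5 = m1 OR I3 = True OR True = True
m7 = m4 OR m5 OR m2 = True OR True OR False = True
m8 = m7 AND m4 = True AND True = True
m10 = m8 XOR I2 = True XOR True = False

m2 = False; m10 = False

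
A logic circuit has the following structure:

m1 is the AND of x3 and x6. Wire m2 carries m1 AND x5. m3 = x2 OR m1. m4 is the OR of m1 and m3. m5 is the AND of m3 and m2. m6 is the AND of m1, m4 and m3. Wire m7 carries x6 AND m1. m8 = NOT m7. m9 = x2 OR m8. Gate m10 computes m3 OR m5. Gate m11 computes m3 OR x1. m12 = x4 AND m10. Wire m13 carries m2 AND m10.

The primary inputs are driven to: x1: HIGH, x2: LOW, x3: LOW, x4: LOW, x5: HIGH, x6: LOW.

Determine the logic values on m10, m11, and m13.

m10 = LOW, m11 = HIGH, m13 = LOW

m1 = x3 AND x6 = LOW AND LOW = LOW
m2 = m1 AND x5 = LOW AND HIGH = LOW
m3 = x2 OR m1 = LOW OR LOW = LOW
m5 = m3 AND m2 = LOW AND LOW = LOW
m10 = m3 OR m5 = LOW OR LOW = LOW
m11 = m3 OR x1 = LOW OR HIGH = HIGH
m13 = m2 AND m10 = LOW AND LOW = LOW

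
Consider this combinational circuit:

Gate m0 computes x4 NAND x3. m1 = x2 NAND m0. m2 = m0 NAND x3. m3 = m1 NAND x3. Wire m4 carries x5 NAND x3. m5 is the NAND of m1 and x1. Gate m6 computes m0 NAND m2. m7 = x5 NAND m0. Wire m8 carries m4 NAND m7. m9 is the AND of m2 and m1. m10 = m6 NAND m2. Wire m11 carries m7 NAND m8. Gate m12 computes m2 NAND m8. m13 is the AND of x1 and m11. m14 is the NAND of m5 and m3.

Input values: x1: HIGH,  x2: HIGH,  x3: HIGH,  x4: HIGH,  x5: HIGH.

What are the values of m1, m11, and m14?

m0 = x4 NAND x3 = HIGH NAND HIGH = LOW
m1 = x2 NAND m0 = HIGH NAND LOW = HIGH
m3 = m1 NAND x3 = HIGH NAND HIGH = LOW
m4 = x5 NAND x3 = HIGH NAND HIGH = LOW
m5 = m1 NAND x1 = HIGH NAND HIGH = LOW
m7 = x5 NAND m0 = HIGH NAND LOW = HIGH
m8 = m4 NAND m7 = LOW NAND HIGH = HIGH
m11 = m7 NAND m8 = HIGH NAND HIGH = LOW
m14 = m5 NAND m3 = LOW NAND LOW = HIGH

m1 = HIGH, m11 = LOW, m14 = HIGH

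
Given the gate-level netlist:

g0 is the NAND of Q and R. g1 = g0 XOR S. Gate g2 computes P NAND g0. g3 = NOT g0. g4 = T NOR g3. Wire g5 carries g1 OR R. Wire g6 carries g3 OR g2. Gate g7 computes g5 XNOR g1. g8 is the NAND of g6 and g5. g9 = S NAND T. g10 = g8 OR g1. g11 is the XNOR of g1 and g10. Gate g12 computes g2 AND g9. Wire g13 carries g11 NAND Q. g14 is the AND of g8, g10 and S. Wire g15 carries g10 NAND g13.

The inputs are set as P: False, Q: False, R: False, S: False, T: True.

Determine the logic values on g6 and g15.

g6 = True  g15 = False

g0 = Q NAND R = False NAND False = True
g1 = g0 XOR S = True XOR False = True
g2 = P NAND g0 = False NAND True = True
g3 = NOT g0 = NOT True = False
g5 = g1 OR R = True OR False = True
g6 = g3 OR g2 = False OR True = True
g8 = g6 NAND g5 = True NAND True = False
g10 = g8 OR g1 = False OR True = True
g11 = g1 XNOR g10 = True XNOR True = True
g13 = g11 NAND Q = True NAND False = True
g15 = g10 NAND g13 = True NAND True = False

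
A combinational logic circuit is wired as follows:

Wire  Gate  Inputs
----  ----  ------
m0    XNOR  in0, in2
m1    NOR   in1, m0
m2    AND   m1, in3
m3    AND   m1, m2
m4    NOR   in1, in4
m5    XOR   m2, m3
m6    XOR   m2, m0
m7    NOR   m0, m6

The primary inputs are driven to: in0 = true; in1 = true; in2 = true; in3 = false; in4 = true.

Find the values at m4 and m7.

m4 = false, m7 = false

m0 = in0 XNOR in2 = true XNOR true = true
m1 = in1 NOR m0 = true NOR true = false
m2 = m1 AND in3 = false AND false = false
m4 = in1 NOR in4 = true NOR true = false
m6 = m2 XOR m0 = false XOR true = true
m7 = m0 NOR m6 = true NOR true = false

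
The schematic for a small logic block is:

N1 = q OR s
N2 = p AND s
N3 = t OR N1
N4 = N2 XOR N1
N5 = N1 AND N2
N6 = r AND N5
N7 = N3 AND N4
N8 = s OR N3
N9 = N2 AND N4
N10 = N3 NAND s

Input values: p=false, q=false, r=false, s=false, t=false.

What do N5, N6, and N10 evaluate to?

N5 = false, N6 = false, N10 = true

N1 = q OR s = false OR false = false
N2 = p AND s = false AND false = false
N3 = t OR N1 = false OR false = false
N5 = N1 AND N2 = false AND false = false
N6 = r AND N5 = false AND false = false
N10 = N3 NAND s = false NAND false = true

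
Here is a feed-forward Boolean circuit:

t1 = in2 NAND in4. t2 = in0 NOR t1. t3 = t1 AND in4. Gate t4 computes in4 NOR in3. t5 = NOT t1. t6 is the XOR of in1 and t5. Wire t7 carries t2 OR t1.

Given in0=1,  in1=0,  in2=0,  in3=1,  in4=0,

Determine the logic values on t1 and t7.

t1 = 1, t7 = 1

t1 = in2 NAND in4 = 0 NAND 0 = 1
t2 = in0 NOR t1 = 1 NOR 1 = 0
t7 = t2 OR t1 = 0 OR 1 = 1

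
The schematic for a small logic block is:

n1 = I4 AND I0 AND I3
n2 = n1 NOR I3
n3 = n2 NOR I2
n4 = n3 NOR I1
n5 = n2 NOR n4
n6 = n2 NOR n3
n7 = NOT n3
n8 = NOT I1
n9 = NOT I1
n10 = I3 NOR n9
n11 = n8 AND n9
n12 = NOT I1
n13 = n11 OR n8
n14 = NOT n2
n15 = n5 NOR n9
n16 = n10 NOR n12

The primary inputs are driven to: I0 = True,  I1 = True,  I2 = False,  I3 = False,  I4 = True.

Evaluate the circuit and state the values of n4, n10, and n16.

n4 = False, n10 = True, n16 = False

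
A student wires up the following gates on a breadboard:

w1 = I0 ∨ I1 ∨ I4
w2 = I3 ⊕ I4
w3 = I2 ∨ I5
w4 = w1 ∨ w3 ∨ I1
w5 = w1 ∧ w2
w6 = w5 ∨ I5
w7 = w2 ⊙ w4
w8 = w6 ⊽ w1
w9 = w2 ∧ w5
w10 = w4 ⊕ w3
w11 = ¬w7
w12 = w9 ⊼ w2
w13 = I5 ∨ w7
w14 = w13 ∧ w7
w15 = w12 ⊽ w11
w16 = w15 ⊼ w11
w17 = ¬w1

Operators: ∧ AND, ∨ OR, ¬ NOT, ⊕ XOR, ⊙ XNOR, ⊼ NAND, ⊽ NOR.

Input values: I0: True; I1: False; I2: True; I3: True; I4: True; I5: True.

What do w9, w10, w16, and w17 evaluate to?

w9 = False  w10 = False  w16 = True  w17 = False

w1 = I0 OR I1 OR I4 = True OR False OR True = True
w2 = I3 XOR I4 = True XOR True = False
w3 = I2 OR I5 = True OR True = True
w4 = w1 OR w3 OR I1 = True OR True OR False = True
w5 = w1 AND w2 = True AND False = False
w7 = w2 XNOR w4 = False XNOR True = False
w9 = w2 AND w5 = False AND False = False
w10 = w4 XOR w3 = True XOR True = False
w11 = NOT w7 = NOT False = True
w12 = w9 NAND w2 = False NAND False = True
w15 = w12 NOR w11 = True NOR True = False
w16 = w15 NAND w11 = False NAND True = True
w17 = NOT w1 = NOT True = False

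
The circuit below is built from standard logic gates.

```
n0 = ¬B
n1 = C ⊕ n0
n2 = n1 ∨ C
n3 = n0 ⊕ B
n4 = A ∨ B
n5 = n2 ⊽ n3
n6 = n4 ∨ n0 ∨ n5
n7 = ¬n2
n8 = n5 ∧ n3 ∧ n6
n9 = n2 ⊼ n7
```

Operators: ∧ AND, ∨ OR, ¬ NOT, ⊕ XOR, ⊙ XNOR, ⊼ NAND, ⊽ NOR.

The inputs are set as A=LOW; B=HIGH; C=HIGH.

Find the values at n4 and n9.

n4 = HIGH; n9 = HIGH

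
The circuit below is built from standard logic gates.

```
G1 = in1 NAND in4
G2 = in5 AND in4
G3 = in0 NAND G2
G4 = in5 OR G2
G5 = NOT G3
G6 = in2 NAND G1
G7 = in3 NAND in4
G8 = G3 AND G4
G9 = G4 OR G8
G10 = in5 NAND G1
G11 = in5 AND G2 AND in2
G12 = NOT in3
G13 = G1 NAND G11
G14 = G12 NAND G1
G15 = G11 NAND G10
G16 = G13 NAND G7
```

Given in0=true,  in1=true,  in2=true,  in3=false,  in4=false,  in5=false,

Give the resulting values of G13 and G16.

G13 = true, G16 = false

G1 = in1 NAND in4 = true NAND false = true
G2 = in5 AND in4 = false AND false = false
G7 = in3 NAND in4 = false NAND false = true
G11 = in5 AND G2 AND in2 = false AND false AND true = false
G13 = G1 NAND G11 = true NAND false = true
G16 = G13 NAND G7 = true NAND true = false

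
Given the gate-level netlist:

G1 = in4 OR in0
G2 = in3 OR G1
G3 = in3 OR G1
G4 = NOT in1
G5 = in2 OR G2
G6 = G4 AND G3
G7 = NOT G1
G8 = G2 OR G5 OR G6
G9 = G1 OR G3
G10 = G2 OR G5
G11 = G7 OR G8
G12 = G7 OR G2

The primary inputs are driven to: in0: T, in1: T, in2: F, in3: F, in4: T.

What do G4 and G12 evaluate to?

G4 = F; G12 = T

G1 = in4 OR in0 = T OR T = T
G2 = in3 OR G1 = F OR T = T
G4 = NOT in1 = NOT T = F
G7 = NOT G1 = NOT T = F
G12 = G7 OR G2 = F OR T = T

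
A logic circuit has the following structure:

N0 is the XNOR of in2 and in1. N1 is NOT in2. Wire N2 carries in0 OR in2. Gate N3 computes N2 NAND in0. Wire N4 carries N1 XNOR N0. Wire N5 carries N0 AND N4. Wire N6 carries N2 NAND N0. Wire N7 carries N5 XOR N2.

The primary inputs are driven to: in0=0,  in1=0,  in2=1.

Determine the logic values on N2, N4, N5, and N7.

N2 = 1, N4 = 1, N5 = 0, N7 = 1

N0 = in2 XNOR in1 = 1 XNOR 0 = 0
N1 = NOT in2 = NOT 1 = 0
N2 = in0 OR in2 = 0 OR 1 = 1
N4 = N1 XNOR N0 = 0 XNOR 0 = 1
N5 = N0 AND N4 = 0 AND 1 = 0
N7 = N5 XOR N2 = 0 XOR 1 = 1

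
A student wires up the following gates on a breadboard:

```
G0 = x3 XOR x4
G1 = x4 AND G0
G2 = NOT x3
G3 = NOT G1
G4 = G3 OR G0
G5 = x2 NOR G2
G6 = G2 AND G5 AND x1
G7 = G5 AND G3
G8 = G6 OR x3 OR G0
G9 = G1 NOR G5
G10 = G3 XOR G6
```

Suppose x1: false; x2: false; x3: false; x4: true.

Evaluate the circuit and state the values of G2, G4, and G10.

G2 = true  G4 = true  G10 = false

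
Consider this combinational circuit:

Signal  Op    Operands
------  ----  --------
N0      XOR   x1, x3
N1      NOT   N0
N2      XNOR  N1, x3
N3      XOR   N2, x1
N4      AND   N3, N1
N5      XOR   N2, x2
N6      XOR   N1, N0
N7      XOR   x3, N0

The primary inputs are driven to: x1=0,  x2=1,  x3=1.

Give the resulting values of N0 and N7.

N0 = x1 XOR x3 = 0 XOR 1 = 1
N7 = x3 XOR N0 = 1 XOR 1 = 0

N0 = 1, N7 = 0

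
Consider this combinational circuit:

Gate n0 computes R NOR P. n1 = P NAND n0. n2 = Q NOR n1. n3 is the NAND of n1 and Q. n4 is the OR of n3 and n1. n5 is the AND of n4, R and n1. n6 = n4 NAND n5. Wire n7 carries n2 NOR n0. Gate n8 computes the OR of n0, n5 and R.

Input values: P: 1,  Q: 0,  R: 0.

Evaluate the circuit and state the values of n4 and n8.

n0 = R NOR P = 0 NOR 1 = 0
n1 = P NAND n0 = 1 NAND 0 = 1
n3 = n1 NAND Q = 1 NAND 0 = 1
n4 = n3 OR n1 = 1 OR 1 = 1
n5 = n4 AND R AND n1 = 1 AND 0 AND 1 = 0
n8 = n0 OR n5 OR R = 0 OR 0 OR 0 = 0

n4 = 1; n8 = 0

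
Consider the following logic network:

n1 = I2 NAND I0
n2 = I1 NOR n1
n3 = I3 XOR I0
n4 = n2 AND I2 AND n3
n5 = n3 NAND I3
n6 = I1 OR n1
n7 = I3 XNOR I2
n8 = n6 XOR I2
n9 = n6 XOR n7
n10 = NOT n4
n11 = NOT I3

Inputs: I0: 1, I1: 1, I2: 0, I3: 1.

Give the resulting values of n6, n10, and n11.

n1 = I2 NAND I0 = 0 NAND 1 = 1
n2 = I1 NOR n1 = 1 NOR 1 = 0
n3 = I3 XOR I0 = 1 XOR 1 = 0
n4 = n2 AND I2 AND n3 = 0 AND 0 AND 0 = 0
n6 = I1 OR n1 = 1 OR 1 = 1
n10 = NOT n4 = NOT 0 = 1
n11 = NOT I3 = NOT 1 = 0

n6 = 1  n10 = 1  n11 = 0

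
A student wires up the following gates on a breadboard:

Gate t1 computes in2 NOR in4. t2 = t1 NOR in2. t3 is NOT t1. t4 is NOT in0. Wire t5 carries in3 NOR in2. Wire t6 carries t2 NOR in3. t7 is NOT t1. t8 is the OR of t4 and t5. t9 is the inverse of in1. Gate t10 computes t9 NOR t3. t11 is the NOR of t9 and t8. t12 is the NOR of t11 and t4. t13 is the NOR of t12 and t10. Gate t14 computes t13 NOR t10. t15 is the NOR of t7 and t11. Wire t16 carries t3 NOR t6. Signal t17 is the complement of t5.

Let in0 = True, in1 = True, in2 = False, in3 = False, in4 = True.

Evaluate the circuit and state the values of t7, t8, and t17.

t7 = True, t8 = True, t17 = False

t1 = in2 NOR in4 = False NOR True = False
t4 = NOT in0 = NOT True = False
t5 = in3 NOR in2 = False NOR False = True
t7 = NOT t1 = NOT False = True
t8 = t4 OR t5 = False OR True = True
t17 = NOT t5 = NOT True = False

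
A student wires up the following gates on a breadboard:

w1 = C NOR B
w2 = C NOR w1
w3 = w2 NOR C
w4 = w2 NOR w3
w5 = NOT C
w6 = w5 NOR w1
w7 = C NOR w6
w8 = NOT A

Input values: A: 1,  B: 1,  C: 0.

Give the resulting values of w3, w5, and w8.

w3 = 0  w5 = 1  w8 = 0

w1 = C NOR B = 0 NOR 1 = 0
w2 = C NOR w1 = 0 NOR 0 = 1
w3 = w2 NOR C = 1 NOR 0 = 0
w5 = NOT C = NOT 0 = 1
w8 = NOT A = NOT 1 = 0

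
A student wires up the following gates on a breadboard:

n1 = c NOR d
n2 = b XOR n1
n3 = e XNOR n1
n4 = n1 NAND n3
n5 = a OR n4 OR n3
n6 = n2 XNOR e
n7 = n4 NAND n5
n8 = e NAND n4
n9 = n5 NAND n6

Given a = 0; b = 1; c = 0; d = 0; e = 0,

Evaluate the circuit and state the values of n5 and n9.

n5 = 1, n9 = 0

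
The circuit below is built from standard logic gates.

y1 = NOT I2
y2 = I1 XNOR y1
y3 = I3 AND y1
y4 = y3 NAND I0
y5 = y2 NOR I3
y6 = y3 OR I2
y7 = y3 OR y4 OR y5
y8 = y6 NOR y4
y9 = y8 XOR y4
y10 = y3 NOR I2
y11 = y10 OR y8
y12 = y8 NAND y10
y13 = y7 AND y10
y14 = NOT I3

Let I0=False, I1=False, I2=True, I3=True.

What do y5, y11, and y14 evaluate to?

y5 = False, y11 = False, y14 = False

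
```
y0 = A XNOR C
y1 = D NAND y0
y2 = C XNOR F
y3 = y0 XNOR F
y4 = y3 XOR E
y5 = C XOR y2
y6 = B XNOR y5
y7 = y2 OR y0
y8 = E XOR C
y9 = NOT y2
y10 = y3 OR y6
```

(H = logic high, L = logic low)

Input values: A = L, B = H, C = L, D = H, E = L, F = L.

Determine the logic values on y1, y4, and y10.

y1 = L, y4 = L, y10 = H

y0 = A XNOR C = L XNOR L = H
y1 = D NAND y0 = H NAND H = L
y2 = C XNOR F = L XNOR L = H
y3 = y0 XNOR F = H XNOR L = L
y4 = y3 XOR E = L XOR L = L
y5 = C XOR y2 = L XOR H = H
y6 = B XNOR y5 = H XNOR H = H
y10 = y3 OR y6 = L OR H = H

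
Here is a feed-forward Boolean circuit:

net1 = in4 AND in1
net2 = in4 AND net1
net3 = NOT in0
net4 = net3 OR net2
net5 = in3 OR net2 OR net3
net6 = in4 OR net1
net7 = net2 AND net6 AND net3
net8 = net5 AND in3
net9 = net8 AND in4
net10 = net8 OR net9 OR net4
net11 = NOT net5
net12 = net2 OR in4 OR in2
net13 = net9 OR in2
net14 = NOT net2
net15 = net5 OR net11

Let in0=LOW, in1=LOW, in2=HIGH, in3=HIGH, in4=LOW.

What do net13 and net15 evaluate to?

net1 = in4 AND in1 = LOW AND LOW = LOW
net2 = in4 AND net1 = LOW AND LOW = LOW
net3 = NOT in0 = NOT LOW = HIGH
net5 = in3 OR net2 OR net3 = HIGH OR LOW OR HIGH = HIGH
net8 = net5 AND in3 = HIGH AND HIGH = HIGH
net9 = net8 AND in4 = HIGH AND LOW = LOW
net11 = NOT net5 = NOT HIGH = LOW
net13 = net9 OR in2 = LOW OR HIGH = HIGH
net15 = net5 OR net11 = HIGH OR LOW = HIGH

net13 = HIGH, net15 = HIGH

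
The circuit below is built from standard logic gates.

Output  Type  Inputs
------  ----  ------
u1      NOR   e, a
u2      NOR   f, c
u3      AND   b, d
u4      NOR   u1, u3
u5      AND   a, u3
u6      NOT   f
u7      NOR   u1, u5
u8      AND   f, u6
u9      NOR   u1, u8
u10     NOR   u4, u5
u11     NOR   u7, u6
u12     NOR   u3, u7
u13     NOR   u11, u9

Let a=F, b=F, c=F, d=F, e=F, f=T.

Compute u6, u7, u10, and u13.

u6 = F  u7 = F  u10 = T  u13 = F

u1 = e NOR a = F NOR F = T
u3 = b AND d = F AND F = F
u4 = u1 NOR u3 = T NOR F = F
u5 = a AND u3 = F AND F = F
u6 = NOT f = NOT T = F
u7 = u1 NOR u5 = T NOR F = F
u8 = f AND u6 = T AND F = F
u9 = u1 NOR u8 = T NOR F = F
u10 = u4 NOR u5 = F NOR F = T
u11 = u7 NOR u6 = F NOR F = T
u13 = u11 NOR u9 = T NOR F = F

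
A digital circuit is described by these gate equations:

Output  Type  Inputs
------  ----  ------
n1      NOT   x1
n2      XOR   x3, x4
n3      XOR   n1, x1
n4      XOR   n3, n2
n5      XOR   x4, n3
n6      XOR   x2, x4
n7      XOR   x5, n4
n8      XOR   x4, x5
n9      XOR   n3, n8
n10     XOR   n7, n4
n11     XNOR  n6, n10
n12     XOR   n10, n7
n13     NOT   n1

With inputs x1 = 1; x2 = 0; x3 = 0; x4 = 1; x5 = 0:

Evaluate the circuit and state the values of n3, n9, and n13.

n1 = NOT x1 = NOT 1 = 0
n3 = n1 XOR x1 = 0 XOR 1 = 1
n8 = x4 XOR x5 = 1 XOR 0 = 1
n9 = n3 XOR n8 = 1 XOR 1 = 0
n13 = NOT n1 = NOT 0 = 1

n3 = 1, n9 = 0, n13 = 1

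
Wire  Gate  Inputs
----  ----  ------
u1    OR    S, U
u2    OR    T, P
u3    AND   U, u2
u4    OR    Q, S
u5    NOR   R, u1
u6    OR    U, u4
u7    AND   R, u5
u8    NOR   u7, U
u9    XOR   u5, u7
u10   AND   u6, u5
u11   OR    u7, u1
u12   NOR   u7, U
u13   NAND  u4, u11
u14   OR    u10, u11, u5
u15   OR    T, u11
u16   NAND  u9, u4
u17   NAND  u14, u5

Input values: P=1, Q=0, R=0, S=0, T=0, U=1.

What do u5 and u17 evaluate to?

u1 = S OR U = 0 OR 1 = 1
u4 = Q OR S = 0 OR 0 = 0
u5 = R NOR u1 = 0 NOR 1 = 0
u6 = U OR u4 = 1 OR 0 = 1
u7 = R AND u5 = 0 AND 0 = 0
u10 = u6 AND u5 = 1 AND 0 = 0
u11 = u7 OR u1 = 0 OR 1 = 1
u14 = u10 OR u11 OR u5 = 0 OR 1 OR 0 = 1
u17 = u14 NAND u5 = 1 NAND 0 = 1

u5 = 0, u17 = 1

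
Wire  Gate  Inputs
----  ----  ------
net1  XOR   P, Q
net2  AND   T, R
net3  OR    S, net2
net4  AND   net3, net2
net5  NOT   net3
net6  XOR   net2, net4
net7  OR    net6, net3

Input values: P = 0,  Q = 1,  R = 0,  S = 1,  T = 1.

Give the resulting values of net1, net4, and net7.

net1 = 1, net4 = 0, net7 = 1

net1 = P XOR Q = 0 XOR 1 = 1
net2 = T AND R = 1 AND 0 = 0
net3 = S OR net2 = 1 OR 0 = 1
net4 = net3 AND net2 = 1 AND 0 = 0
net6 = net2 XOR net4 = 0 XOR 0 = 0
net7 = net6 OR net3 = 0 OR 1 = 1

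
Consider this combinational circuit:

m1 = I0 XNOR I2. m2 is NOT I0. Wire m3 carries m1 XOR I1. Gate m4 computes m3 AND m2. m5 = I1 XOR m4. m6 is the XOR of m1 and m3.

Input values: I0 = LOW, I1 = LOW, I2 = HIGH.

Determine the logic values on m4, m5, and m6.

m1 = I0 XNOR I2 = LOW XNOR HIGH = LOW
m2 = NOT I0 = NOT LOW = HIGH
m3 = m1 XOR I1 = LOW XOR LOW = LOW
m4 = m3 AND m2 = LOW AND HIGH = LOW
m5 = I1 XOR m4 = LOW XOR LOW = LOW
m6 = m1 XOR m3 = LOW XOR LOW = LOW

m4 = LOW, m5 = LOW, m6 = LOW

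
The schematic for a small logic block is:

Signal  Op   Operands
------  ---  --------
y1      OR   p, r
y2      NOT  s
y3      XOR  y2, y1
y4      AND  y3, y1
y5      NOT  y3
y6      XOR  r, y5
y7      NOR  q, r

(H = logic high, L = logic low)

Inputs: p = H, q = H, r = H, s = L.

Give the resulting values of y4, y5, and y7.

y4 = L  y5 = H  y7 = L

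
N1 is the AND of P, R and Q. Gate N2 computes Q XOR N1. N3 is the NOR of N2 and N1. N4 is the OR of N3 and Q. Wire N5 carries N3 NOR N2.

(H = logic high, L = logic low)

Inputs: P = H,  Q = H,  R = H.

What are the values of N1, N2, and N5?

N1 = P AND R AND Q = H AND H AND H = H
N2 = Q XOR N1 = H XOR H = L
N3 = N2 NOR N1 = L NOR H = L
N5 = N3 NOR N2 = L NOR L = H

N1 = H  N2 = L  N5 = H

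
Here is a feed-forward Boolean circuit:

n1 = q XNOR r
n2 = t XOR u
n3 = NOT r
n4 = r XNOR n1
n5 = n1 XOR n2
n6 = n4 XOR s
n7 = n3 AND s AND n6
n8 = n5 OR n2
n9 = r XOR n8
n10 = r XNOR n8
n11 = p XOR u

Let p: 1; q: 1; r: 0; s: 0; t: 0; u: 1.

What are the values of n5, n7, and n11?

n1 = q XNOR r = 1 XNOR 0 = 0
n2 = t XOR u = 0 XOR 1 = 1
n3 = NOT r = NOT 0 = 1
n4 = r XNOR n1 = 0 XNOR 0 = 1
n5 = n1 XOR n2 = 0 XOR 1 = 1
n6 = n4 XOR s = 1 XOR 0 = 1
n7 = n3 AND s AND n6 = 1 AND 0 AND 1 = 0
n11 = p XOR u = 1 XOR 1 = 0

n5 = 1; n7 = 0; n11 = 0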